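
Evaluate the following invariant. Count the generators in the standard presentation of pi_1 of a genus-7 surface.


Standard presentation: pi_1(Sigma_g) = <a_1,b_1,...,a_g,b_g | [a_1,b_1]...[a_g,b_g] = 1>.
Number of generators = 2g = 2*7 = 14

14


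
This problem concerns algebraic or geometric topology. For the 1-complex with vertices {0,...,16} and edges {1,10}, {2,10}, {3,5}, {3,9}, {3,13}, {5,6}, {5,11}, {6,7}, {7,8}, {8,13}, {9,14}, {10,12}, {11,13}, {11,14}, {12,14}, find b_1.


b_1 = E - V + (number of components).
E = 15, V = 17, components = 5.
b_1 = 15 - 17 + 5 = 3

3


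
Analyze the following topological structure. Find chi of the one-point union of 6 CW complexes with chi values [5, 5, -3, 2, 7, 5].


chi(A v B) = chi(A) + chi(B) - 1 (one point identified).
For 6 spaces: chi = (sum chi_i) - (6 - 1).
sum = 21; chi = 21 - 5 = 16

16


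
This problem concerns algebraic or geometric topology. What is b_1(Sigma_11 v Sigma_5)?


For a wedge: H_1(A v B) = H_1(A) + H_1(B).
b_1(Sigma_11) = 22, b_1(Sigma_5) = 10.
b_1 = 22 + 10 = 32

32


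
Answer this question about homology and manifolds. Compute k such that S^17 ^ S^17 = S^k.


S^m ^ S^n = S^{m+n}.
k = 17 + 17 = 34

34


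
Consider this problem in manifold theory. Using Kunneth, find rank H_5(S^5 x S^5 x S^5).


Each S^d has Poincare polynomial 1 + t^d.
The product S^5 x S^5 x S^5 has Poincare polynomial prod(1+t^d_i).
Expanding: b_0=1, b_5=3, b_10=3, b_15=1.
b_5 = 3

3


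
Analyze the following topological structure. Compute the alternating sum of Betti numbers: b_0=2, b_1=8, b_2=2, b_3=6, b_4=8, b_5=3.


chi = sum_k (-1)^k b_k.
= (2) + (-8) + (2) + (-6) + (8) + (-3)
= -5

-5


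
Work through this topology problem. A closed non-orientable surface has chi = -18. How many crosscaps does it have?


chi = 2 - k for closed non-orientable surfaces with k crosscaps.
-18 = 2 - k
k = 2 - (-18) = 20

20


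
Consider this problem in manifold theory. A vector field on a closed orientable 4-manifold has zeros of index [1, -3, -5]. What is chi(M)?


Poincare-Hopf: chi(M) = sum of indices of zeros.
chi = (1) + (-3) + (-5) = -7

-7


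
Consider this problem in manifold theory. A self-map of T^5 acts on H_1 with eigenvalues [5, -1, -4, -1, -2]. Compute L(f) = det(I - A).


For a torus self-map: L(f) = det(I - A) where A acts on H_1.
L(f) = (1-5) * (1--1) * (1--4) * (1--1) * (1--2) = -4 * 2 * 5 * 2 * 3 = -240

-240


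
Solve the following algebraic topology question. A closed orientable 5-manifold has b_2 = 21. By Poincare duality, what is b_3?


Poincare duality for closed orientable n-manifolds: b_k = b_{n-k}.
Here n = 5, so b_3 = b_2 = 21

21


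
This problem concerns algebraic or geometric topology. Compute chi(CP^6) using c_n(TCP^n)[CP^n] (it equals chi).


For any closed oriented manifold, <e(TM),[M]> = chi(M).
chi(CP^6) = 6+1 = 7

7


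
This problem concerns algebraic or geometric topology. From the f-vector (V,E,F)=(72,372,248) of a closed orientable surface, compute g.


chi = V - E + F = 72 - 372 + 248 = -52
For orientable closed surface: chi = 2 - 2g, so g = (2 - chi)/2.
g = (2 - (-52)) / 2 = 54 / 2 = 27

27


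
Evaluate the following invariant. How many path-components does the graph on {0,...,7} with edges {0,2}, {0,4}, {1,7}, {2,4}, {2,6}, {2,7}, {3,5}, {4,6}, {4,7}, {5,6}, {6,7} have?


Run DFS/union-find over 8 vertices.
V = 8, E = 11.
Number of components = 1

1


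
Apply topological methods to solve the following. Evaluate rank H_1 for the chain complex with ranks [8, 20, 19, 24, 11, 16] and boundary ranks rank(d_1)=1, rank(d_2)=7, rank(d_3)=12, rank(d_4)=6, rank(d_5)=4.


rank H_k = rank(ker d_k) - rank(im d_{k+1}).
rank(ker d_1) = rank(C_1) - rank(d_1) = 20 - 1 = 19.
rank(im d_{1+1}) = 7.
rank H_1 = 19 - 7 = 12

12


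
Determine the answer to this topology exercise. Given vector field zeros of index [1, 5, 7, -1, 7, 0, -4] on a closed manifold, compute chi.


Poincare-Hopf: chi(M) = sum of indices of zeros.
chi = (1) + (5) + (7) + (-1) + (7) + (0) + (-4) = 15

15


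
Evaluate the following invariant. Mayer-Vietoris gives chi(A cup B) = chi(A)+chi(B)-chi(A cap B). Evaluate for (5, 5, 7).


chi(A cup B) = chi(A) + chi(B) - chi(A cap B)
= 5 + (5) - (7)
= 3

3


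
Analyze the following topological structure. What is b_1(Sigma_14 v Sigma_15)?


For a wedge: H_1(A v B) = H_1(A) + H_1(B).
b_1(Sigma_14) = 28, b_1(Sigma_15) = 30.
b_1 = 28 + 30 = 58

58


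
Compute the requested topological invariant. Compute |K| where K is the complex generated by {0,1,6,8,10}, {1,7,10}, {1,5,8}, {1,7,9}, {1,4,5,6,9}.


Each maximal simplex on m vertices has 2^m - 1 nonempty faces.
Take the union (dedupe shared faces).
Total distinct faces = 67

67


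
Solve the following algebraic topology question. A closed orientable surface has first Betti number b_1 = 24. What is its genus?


For a closed orientable surface: b_1 = 2g.
24 = 2g
g = 24 / 2 = 12

12


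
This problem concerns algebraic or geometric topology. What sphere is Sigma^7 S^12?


Each suspension raises dimension by 1: Sigma S^n = S^{n+1}.
Sigma^7 S^12 = S^{12+7} = S^19

19


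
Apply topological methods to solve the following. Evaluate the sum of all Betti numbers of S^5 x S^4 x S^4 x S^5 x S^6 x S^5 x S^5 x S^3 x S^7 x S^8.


Total Betti number is multiplicative under products.
Each S^d (d>=1) has total Betti number 2.
There are 10 sphere factors.
Total = 2^10 = 1024

1024


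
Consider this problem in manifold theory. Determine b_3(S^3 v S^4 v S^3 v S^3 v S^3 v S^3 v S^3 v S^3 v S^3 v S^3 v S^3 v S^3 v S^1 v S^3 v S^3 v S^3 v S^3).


For a wedge of spheres, H_k (k>0) is free on one generator per sphere of dimension k.
Spheres of dimension 3: count = 15.
b_3 = 15

15


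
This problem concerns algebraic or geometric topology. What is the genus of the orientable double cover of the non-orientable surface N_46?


chi(N_46) = 2 - 46 = -44.
Double cover: chi(Sigma_g) = 2 * chi(N_46) = 2*(-44) = -88.
2 - 2g = -88, so g = (2 - (-88))/2 = 90/2 = 45

45


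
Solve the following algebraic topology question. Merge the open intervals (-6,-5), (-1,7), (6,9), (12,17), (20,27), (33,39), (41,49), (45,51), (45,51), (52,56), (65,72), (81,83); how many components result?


Sort and merge overlapping open intervals.
Merged: (-6,-5), (-1,9), (12,17), (20,27), (33,39), (41,51), (52,56), (65,72), (81,83).
Number of components = 9

9


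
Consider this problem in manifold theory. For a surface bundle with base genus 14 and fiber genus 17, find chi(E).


For a fiber bundle F -> E -> B (with CW structure): chi(E) = chi(B) * chi(F).
chi(Sigma_14) = -26, chi(Sigma_17) = -32.
chi(E) = (-26) * (-32) = 832

832


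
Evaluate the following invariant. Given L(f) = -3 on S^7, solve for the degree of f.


L(f) = 1 + (-1)^7 deg(f) on S^7.
-3 = 1 + (-1)^7 * deg(f)
(-1)^7 * deg(f) = -4
deg(f) = 4

4


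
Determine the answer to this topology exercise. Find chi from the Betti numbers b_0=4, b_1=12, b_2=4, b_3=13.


chi = sum_k (-1)^k b_k.
= (4) + (-12) + (4) + (-13)
= -17

-17


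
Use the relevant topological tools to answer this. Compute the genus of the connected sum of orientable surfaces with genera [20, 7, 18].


Genus is additive under connected sum of orientable surfaces.
g = 20 + 7 + 18 = 45

45


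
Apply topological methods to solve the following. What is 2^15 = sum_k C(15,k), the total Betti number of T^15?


b_k(T^15) = C(15,k), so the sum over k is sum_k C(15,k) = 2^15.
Total = 2^15 = 32768

32768


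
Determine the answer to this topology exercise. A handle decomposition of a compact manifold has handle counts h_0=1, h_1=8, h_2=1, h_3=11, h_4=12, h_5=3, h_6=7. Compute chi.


Handles of index k contribute (-1)^k to chi (same as CW cells).
chi = (1) + (-8) + (1) + (-11) + (12) + (-3) + (7) = -1

-1


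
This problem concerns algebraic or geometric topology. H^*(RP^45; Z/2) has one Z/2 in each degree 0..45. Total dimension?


H^k(RP^45; Z/2) = Z/2 for each 0 <= k <= 45.
Total dimension = 45 + 1 = 46

46


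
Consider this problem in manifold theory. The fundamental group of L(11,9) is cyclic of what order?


pi_1(L(p,q)) = Z/pZ for any q coprime to p.
|pi_1(L(11,9))| = 11

11


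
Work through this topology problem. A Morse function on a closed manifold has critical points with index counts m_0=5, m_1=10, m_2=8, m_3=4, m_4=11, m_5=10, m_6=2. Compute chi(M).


Morse theory: chi(M) = sum_k (-1)^k m_k where m_k = #(index-k critical points).
= (5) + (-10) + (8) + (-4) + (11) + (-10) + (2) = 2

2


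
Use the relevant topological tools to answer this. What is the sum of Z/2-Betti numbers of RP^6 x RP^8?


dim H^*(RP^n; Z/2) = n+1 (one Z/2 in each degree 0..n).
Total Betti number is multiplicative.
Total = (6+1) * (8+1) = 7 * 9 = 63

63


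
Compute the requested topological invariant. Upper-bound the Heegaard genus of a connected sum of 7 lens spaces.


Heegaard genus satisfies g(A#B) <= g(A) + g(B).
Each lens space has g = 1.
Upper bound: 7 * 1 = 7

7


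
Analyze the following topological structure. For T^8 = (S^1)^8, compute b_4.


By the Kunneth formula, b_k(T^n) = C(n,k).
b_4(T^8) = C(8,4).
C(8,4) = 8!/(4!*4!) = 70

70


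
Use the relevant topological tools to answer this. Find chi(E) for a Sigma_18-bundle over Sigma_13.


For a fiber bundle F -> E -> B (with CW structure): chi(E) = chi(B) * chi(F).
chi(Sigma_13) = -24, chi(Sigma_18) = -34.
chi(E) = (-24) * (-34) = 816

816


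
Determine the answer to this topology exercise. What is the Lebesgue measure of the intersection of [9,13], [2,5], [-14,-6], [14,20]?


Intersection = [max(a_i), min(b_i)] = [14, -6].
Since 14 > -6, the intersection is empty.
Length = 0

0


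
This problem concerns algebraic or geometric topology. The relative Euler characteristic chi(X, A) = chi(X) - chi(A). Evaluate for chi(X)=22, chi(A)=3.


Relative Euler characteristic: chi(X, A) = chi(X) - chi(A).
= 22 - (3) = 19

19


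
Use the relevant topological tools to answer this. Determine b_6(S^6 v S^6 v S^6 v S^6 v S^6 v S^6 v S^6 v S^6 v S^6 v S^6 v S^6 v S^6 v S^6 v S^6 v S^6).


For a wedge of spheres, H_k (k>0) is free on one generator per sphere of dimension k.
Spheres of dimension 6: count = 15.
b_6 = 15

15


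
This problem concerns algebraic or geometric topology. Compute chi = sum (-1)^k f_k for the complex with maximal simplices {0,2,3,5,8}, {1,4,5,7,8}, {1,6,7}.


Enumerate all faces; f-vector: f_0=9, f_1=21, f_2=21, f_3=10, f_4=2.
chi = sum (-1)^k f_k = 1

1


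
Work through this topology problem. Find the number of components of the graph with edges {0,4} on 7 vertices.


Run DFS/union-find over 7 vertices.
V = 7, E = 1.
Number of components = 6

6


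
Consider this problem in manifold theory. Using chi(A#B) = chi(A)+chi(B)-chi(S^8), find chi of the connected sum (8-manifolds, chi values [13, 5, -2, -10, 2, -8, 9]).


For n-manifolds: chi(A#B) = chi(A) + chi(B) - chi(S^8).
chi(S^8) = 1 + (-1)^8 = 2.
chi(#) = (sum chi_i) - (7-1)*chi(S^8) = 9 - 6*2 = -3

-3


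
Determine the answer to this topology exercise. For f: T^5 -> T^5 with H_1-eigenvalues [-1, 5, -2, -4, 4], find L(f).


For a torus self-map: L(f) = det(I - A) where A acts on H_1.
L(f) = (1--1) * (1-5) * (1--2) * (1--4) * (1-4) = 2 * -4 * 3 * 5 * -3 = 360

360


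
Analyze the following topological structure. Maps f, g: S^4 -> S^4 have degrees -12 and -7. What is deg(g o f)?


Degree is multiplicative under composition: deg(g o f) = deg(g) * deg(f).
= -7 * -12 = 84

84


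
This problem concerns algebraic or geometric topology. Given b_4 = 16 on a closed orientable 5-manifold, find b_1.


Poincare duality for closed orientable n-manifolds: b_k = b_{n-k}.
Here n = 5, so b_1 = b_4 = 16

16


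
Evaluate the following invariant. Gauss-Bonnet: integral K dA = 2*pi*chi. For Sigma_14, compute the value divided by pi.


Gauss-Bonnet: integral K dA = 2*pi*chi(M).
chi(Sigma_14) = 2 - 2*14 = -26.
(integral K dA)/pi = 2*chi = 2*(-26) = -52

-52


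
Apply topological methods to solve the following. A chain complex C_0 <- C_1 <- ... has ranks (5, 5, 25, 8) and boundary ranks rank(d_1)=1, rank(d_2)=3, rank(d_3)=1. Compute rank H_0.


rank H_k = rank(ker d_k) - rank(im d_{k+1}).
rank(ker d_0) = rank(C_0) - rank(d_0) = 5 - 0 = 5.
rank(im d_{0+1}) = 1.
rank H_0 = 5 - 1 = 4

4


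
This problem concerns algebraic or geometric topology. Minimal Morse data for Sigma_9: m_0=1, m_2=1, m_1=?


A perfect Morse function has m_k = b_k.
For Sigma_9: b_0=1, b_1=2g=18, b_2=1.
Saddles m_1 = 2g = 18

18


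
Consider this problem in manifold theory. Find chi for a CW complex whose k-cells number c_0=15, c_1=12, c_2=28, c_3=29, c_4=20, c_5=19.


chi = sum_k (-1)^k c_k.
= (-1)^0*15 + (-1)^1*12 + (-1)^2*28 + (-1)^3*29 + (-1)^4*20 + (-1)^5*19
= (15) + (-12) + (28) + (-29) + (20) + (-19)
= 3

3


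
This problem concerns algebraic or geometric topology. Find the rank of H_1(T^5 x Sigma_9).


pi_1(A x B) = pi_1(A) x pi_1(B); rank of abelianization = b_1.
b_1(T^5) = 5, b_1(Sigma_9) = 2*9 = 18.
b_1(product) = 5 + 18 = 23

23


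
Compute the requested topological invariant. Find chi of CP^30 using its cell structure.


CP^30 has one cell in each even dimension 0, 2, ..., 2*30 (30+1 cells total).
All cells are even-dimensional, so chi = number of cells.
chi = 30 + 1 = 31

31


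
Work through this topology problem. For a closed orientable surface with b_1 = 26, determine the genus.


For a closed orientable surface: b_1 = 2g.
26 = 2g
g = 26 / 2 = 13

13


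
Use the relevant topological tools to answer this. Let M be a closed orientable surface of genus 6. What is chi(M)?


For a closed orientable surface of genus g: chi = 2 - 2g.
Here g = 6.
chi = 2 - 2*6 = 2 - 12 = -10

-10


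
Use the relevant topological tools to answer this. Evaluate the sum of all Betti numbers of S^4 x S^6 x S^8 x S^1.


Total Betti number is multiplicative under products.
Each S^d (d>=1) has total Betti number 2.
There are 4 sphere factors.
Total = 2^4 = 16

16


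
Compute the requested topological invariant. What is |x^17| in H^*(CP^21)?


|x| = 2 in H^*(CP^n).
|x^17| = 17 * |x| = 17 * 2 = 34

34


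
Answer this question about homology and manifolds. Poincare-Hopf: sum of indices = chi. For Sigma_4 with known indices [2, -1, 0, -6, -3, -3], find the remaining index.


Poincare-Hopf: sum of indices = chi(M).
chi(Sigma_4) = 2 - 2*4 = -6.
Sum of known indices = -11.
x = chi - (sum known) = -6 - (-11) = 5

5


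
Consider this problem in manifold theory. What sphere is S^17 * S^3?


Join of spheres: S^m * S^n = S^{m+n+1}.
dim = 17 + 3 + 1 = 21

21


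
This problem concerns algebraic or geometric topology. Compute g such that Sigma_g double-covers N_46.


chi(N_46) = 2 - 46 = -44.
Double cover: chi(Sigma_g) = 2 * chi(N_46) = 2*(-44) = -88.
2 - 2g = -88, so g = (2 - (-88))/2 = 90/2 = 45

45


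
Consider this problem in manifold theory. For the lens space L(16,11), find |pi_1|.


pi_1(L(p,q)) = Z/pZ for any q coprime to p.
|pi_1(L(16,11))| = 16

16


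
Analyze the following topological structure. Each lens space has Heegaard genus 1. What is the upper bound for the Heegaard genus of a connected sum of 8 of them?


Heegaard genus satisfies g(A#B) <= g(A) + g(B).
Each lens space has g = 1.
Upper bound: 8 * 1 = 8

8


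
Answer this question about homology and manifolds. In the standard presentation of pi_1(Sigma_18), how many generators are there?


Standard presentation: pi_1(Sigma_g) = <a_1,b_1,...,a_g,b_g | [a_1,b_1]...[a_g,b_g] = 1>.
Number of generators = 2g = 2*18 = 36

36


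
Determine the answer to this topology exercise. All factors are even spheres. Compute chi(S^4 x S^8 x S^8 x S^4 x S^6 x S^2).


chi is multiplicative: chi(X x Y) = chi(X) chi(Y).
Each even-dim sphere has chi = 2. There are 6 factors.
chi = 2^6 = 64

64


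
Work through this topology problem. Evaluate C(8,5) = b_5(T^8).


By the Kunneth formula, b_k(T^n) = C(n,k).
b_5(T^8) = C(8,5).
C(8,5) = 8!/(5!*3!) = 56

56


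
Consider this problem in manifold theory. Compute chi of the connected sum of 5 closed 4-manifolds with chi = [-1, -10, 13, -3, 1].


For n-manifolds: chi(A#B) = chi(A) + chi(B) - chi(S^4).
chi(S^4) = 1 + (-1)^4 = 2.
chi(#) = (sum chi_i) - (5-1)*chi(S^4) = 0 - 4*2 = -8

-8


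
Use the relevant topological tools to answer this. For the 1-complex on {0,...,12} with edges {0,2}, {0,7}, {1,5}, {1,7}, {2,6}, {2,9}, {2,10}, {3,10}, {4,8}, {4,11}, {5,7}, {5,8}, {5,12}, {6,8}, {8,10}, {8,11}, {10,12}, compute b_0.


Run DFS/union-find over 13 vertices.
V = 13, E = 17.
Number of components = 1

1


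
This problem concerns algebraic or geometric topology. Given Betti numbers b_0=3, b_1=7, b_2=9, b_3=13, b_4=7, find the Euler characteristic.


chi = sum_k (-1)^k b_k.
= (3) + (-7) + (9) + (-13) + (7)
= -1

-1


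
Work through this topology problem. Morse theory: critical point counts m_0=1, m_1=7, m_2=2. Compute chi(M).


Morse theory: chi(M) = sum_k (-1)^k m_k where m_k = #(index-k critical points).
= (1) + (-7) + (2) = -4

-4


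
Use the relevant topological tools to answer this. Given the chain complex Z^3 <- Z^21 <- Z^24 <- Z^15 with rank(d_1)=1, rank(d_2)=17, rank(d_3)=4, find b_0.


rank H_k = rank(ker d_k) - rank(im d_{k+1}).
rank(ker d_0) = rank(C_0) - rank(d_0) = 3 - 0 = 3.
rank(im d_{0+1}) = 1.
rank H_0 = 3 - 1 = 2

2


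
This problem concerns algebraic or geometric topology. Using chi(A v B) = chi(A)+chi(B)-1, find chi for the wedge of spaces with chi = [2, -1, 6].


chi(A v B) = chi(A) + chi(B) - 1 (one point identified).
For 3 spaces: chi = (sum chi_i) - (3 - 1).
sum = 7; chi = 7 - 2 = 5

5


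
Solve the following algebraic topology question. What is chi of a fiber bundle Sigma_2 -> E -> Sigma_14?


For a fiber bundle F -> E -> B (with CW structure): chi(E) = chi(B) * chi(F).
chi(Sigma_14) = -26, chi(Sigma_2) = -2.
chi(E) = (-26) * (-2) = 52

52


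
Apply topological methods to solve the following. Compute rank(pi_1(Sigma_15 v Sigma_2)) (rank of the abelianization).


For a wedge: H_1(A v B) = H_1(A) + H_1(B).
b_1(Sigma_15) = 30, b_1(Sigma_2) = 4.
b_1 = 30 + 4 = 34

34


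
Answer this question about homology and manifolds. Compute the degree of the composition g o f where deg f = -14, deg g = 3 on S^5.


Degree is multiplicative under composition: deg(g o f) = deg(g) * deg(f).
= 3 * -14 = -42

-42


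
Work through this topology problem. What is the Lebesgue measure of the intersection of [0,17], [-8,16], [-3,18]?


Intersection = [max(a_i), min(b_i)] = [0, 16].
Length = 16 - 0 = 16

16


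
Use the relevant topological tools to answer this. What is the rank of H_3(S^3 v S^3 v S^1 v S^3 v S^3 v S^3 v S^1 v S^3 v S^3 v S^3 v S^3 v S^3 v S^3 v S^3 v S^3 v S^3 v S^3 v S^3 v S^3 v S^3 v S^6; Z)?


For a wedge of spheres, H_k (k>0) is free on one generator per sphere of dimension k.
Spheres of dimension 3: count = 18.
b_3 = 18

18


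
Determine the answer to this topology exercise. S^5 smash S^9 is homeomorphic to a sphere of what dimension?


S^m ^ S^n = S^{m+n}.
k = 5 + 9 = 14

14


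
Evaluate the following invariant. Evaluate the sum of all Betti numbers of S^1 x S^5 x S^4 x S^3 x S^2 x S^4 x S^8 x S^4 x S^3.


Total Betti number is multiplicative under products.
Each S^d (d>=1) has total Betti number 2.
There are 9 sphere factors.
Total = 2^9 = 512

512


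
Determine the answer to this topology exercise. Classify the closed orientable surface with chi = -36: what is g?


chi = 2 - 2g for closed orientable surfaces.
-36 = 2 - 2g
2g = 2 - (-36) = 38
g = 19

19


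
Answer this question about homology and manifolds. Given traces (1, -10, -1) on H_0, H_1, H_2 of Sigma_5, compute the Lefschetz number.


L(f) = tr(f_0*) - tr(f_1*) + tr(f_2*).
= 1 - (-10) + (-1)
= 10

10


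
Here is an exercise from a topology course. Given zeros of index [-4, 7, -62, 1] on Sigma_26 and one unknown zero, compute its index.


Poincare-Hopf: sum of indices = chi(M).
chi(Sigma_26) = 2 - 2*26 = -50.
Sum of known indices = -58.
x = chi - (sum known) = -50 - (-58) = 8

8


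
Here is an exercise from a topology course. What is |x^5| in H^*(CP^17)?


|x| = 2 in H^*(CP^n).
|x^5| = 5 * |x| = 5 * 2 = 10

10


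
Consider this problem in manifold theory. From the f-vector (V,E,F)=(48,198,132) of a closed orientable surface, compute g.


chi = V - E + F = 48 - 198 + 132 = -18
For orientable closed surface: chi = 2 - 2g, so g = (2 - chi)/2.
g = (2 - (-18)) / 2 = 20 / 2 = 10

10


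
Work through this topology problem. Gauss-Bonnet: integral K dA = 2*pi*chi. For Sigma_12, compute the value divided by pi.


Gauss-Bonnet: integral K dA = 2*pi*chi(M).
chi(Sigma_12) = 2 - 2*12 = -22.
(integral K dA)/pi = 2*chi = 2*(-22) = -44

-44


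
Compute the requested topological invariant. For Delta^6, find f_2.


Delta^6 has 6+1 vertices. A 2-face is a choice of 2+1 vertices.
f_2 = C(6+1, 2+1) = C(7,3) = 35

35


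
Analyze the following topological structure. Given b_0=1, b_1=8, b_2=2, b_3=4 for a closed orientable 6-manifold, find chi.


By Poincare duality b_k = b_{6-k}, so full Betti numbers: b_0=1, b_1=8, b_2=2, b_3=4, b_4=2, b_5=8, b_6=1.
chi = sum (-1)^k b_k = -14

-14


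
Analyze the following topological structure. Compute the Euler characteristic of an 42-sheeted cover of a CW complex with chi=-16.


For a finite covering: chi(E) = (number of sheets) * chi(B).
chi(E) = 42 * (-16) = -672

-672


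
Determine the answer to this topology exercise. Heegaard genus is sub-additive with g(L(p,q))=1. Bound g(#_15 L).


Heegaard genus satisfies g(A#B) <= g(A) + g(B).
Each lens space has g = 1.
Upper bound: 15 * 1 = 15

15


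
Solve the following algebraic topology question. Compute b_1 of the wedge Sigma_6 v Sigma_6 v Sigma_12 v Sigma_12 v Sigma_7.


For a wedge X v Y: reduced H_k(X v Y) = H_k(X) + H_k(Y).
Each Sigma_g contributes b_1 = 2g.
b_1 = 12 + 12 + 24 + 24 + 14 = 86

86


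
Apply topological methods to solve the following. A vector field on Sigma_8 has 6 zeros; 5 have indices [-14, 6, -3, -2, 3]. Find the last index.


Poincare-Hopf: sum of indices = chi(M).
chi(Sigma_8) = 2 - 2*8 = -14.
Sum of known indices = -10.
x = chi - (sum known) = -14 - (-10) = -4

-4


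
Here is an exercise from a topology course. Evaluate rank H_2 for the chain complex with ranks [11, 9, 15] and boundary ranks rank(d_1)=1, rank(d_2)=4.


rank H_k = rank(ker d_k) - rank(im d_{k+1}).
rank(ker d_2) = rank(C_2) - rank(d_2) = 15 - 4 = 11.
rank(im d_{2+1}) = 0.
rank H_2 = 11 - 0 = 11

11


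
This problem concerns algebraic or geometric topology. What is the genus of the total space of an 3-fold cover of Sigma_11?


For an n-sheeted cover: chi(E) = n * chi(B).
chi(Sigma_11) = 2 - 2*11 = -20.
chi(E) = 3 * (-20) = -60.
genus(E) = (2 - chi(E))/2 = (2 - (-60))/2 = 62/2 = 31

31


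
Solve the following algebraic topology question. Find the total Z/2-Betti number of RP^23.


H^k(RP^23; Z/2) = Z/2 for each 0 <= k <= 23.
Total dimension = 23 + 1 = 24

24


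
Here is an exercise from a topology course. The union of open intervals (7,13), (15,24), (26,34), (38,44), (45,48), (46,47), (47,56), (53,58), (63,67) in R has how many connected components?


Sort and merge overlapping open intervals.
Merged: (7,13), (15,24), (26,34), (38,44), (45,58), (63,67).
Number of components = 6

6


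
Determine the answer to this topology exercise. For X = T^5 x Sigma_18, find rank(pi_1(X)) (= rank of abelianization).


pi_1(A x B) = pi_1(A) x pi_1(B); rank of abelianization = b_1.
b_1(T^5) = 5, b_1(Sigma_18) = 2*18 = 36.
b_1(product) = 5 + 36 = 41

41


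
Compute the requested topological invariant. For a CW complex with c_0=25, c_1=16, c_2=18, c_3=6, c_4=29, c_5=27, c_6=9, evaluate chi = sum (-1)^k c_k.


chi = sum_k (-1)^k c_k.
= (-1)^0*25 + (-1)^1*16 + (-1)^2*18 + (-1)^3*6 + (-1)^4*29 + (-1)^5*27 + (-1)^6*9
= (25) + (-16) + (18) + (-6) + (29) + (-27) + (9)
= 32

32


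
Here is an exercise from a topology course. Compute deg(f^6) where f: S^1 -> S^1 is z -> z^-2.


deg(f) = -2. Degree is multiplicative: deg(f^6) = (deg f)^6.
deg(f^6) = (-2)^6 = 64

64


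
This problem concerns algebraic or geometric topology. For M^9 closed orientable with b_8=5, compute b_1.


Poincare duality for closed orientable n-manifolds: b_k = b_{n-k}.
Here n = 9, so b_1 = b_8 = 5

5


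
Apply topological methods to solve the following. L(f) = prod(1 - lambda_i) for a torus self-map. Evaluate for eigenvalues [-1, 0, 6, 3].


For a torus self-map: L(f) = det(I - A) where A acts on H_1.
L(f) = (1--1) * (1-0) * (1-6) * (1-3) = 2 * 1 * -5 * -2 = 20

20


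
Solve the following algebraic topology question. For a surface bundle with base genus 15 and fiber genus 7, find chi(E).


For a fiber bundle F -> E -> B (with CW structure): chi(E) = chi(B) * chi(F).
chi(Sigma_15) = -28, chi(Sigma_7) = -12.
chi(E) = (-28) * (-12) = 336

336


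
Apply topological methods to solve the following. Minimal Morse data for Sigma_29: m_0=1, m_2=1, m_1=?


A perfect Morse function has m_k = b_k.
For Sigma_29: b_0=1, b_1=2g=58, b_2=1.
Saddles m_1 = 2g = 58

58


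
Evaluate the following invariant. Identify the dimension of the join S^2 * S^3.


Join of spheres: S^m * S^n = S^{m+n+1}.
dim = 2 + 3 + 1 = 6

6


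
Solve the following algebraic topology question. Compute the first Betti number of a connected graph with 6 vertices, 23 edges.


For a connected graph: rank(pi_1) = b_1 = E - V + 1 = 1 - chi.
chi = V - E = 6 - 23 = -17.
rank = 1 - (-17) = 23 - 6 + 1 = 18

18


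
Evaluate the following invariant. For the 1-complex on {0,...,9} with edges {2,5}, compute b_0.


Run DFS/union-find over 10 vertices.
V = 10, E = 1.
Number of components = 9

9


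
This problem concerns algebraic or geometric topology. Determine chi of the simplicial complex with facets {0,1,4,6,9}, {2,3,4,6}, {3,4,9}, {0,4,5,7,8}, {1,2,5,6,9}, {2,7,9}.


Enumerate all faces; f-vector: f_0=10, f_1=33, f_2=35, f_3=16, f_4=3.
chi = sum (-1)^k f_k = -1

-1


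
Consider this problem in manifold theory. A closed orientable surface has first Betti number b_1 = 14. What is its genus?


For a closed orientable surface: b_1 = 2g.
14 = 2g
g = 14 / 2 = 7

7


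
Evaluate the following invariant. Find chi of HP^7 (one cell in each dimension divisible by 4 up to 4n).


HP^7 has one cell in each dimension 0, 4, ..., 4*7 (7+1 cells, all even-dim).
chi = 7 + 1 = 8

8


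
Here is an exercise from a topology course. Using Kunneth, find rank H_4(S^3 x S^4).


Each S^d has Poincare polynomial 1 + t^d.
The product S^3 x S^4 has Poincare polynomial prod(1+t^d_i).
Expanding: b_0=1, b_3=1, b_4=1, b_7=1.
b_4 = 1

1


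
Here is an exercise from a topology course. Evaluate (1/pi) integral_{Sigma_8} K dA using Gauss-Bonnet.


Gauss-Bonnet: integral K dA = 2*pi*chi(M).
chi(Sigma_8) = 2 - 2*8 = -14.
(integral K dA)/pi = 2*chi = 2*(-14) = -28

-28


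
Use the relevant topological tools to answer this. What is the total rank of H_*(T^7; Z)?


b_k(T^7) = C(7,k), so the sum over k is sum_k C(7,k) = 2^7.
Total = 2^7 = 128

128


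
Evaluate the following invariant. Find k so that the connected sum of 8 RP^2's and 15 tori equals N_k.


Since a >= 1, the sum is non-orientable; each T^2 can be replaced by RP^2 # RP^2 (since T^2#RP^2 = 3RP^2).
Total crosscaps k = 8 + 2*15 = 38.
Check via chi: chi = 8*1 + 15*0 - (8+15-1)*2 = -36 = 2 - k = -36. Consistent.

38


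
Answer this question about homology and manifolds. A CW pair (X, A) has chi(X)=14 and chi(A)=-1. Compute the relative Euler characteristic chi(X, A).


Relative Euler characteristic: chi(X, A) = chi(X) - chi(A).
= 14 - (-1) = 15

15


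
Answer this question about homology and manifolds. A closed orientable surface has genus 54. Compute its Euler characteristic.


For a closed orientable surface of genus g: chi = 2 - 2g.
Here g = 54.
chi = 2 - 2*54 = 2 - 108 = -106

-106


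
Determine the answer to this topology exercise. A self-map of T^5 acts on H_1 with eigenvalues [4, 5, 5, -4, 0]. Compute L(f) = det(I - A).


For a torus self-map: L(f) = det(I - A) where A acts on H_1.
L(f) = (1-4) * (1-5) * (1-5) * (1--4) * (1-0) = -3 * -4 * -4 * 5 * 1 = -240

-240


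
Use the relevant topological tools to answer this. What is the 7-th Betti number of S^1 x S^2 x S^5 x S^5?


Each S^d has Poincare polynomial 1 + t^d.
The product S^1 x S^2 x S^5 x S^5 has Poincare polynomial prod(1+t^d_i).
Expanding: b_0=1, b_1=1, b_2=1, b_3=1, b_5=2, b_6=2, b_7=2, b_8=2, b_10=1, b_11=1, b_12=1, b_13=1.
b_7 = 2

2


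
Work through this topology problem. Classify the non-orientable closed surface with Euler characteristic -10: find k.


chi = 2 - k for closed non-orientable surfaces with k crosscaps.
-10 = 2 - k
k = 2 - (-10) = 12

12


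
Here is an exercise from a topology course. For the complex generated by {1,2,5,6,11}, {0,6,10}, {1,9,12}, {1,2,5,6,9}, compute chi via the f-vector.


Enumerate all faces; f-vector: f_0=9, f_1=19, f_2=18, f_3=9, f_4=2.
chi = sum (-1)^k f_k = 1

1


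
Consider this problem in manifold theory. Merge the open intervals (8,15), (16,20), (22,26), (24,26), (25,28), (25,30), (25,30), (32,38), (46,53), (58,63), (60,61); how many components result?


Sort and merge overlapping open intervals.
Merged: (8,15), (16,20), (22,30), (32,38), (46,53), (58,63).
Number of components = 6

6


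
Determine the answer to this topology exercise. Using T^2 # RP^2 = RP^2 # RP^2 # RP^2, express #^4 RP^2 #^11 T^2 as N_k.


Since a >= 1, the sum is non-orientable; each T^2 can be replaced by RP^2 # RP^2 (since T^2#RP^2 = 3RP^2).
Total crosscaps k = 4 + 2*11 = 26.
Check via chi: chi = 4*1 + 11*0 - (4+11-1)*2 = -24 = 2 - k = -24. Consistent.

26


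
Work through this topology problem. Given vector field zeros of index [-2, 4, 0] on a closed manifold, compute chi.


Poincare-Hopf: chi(M) = sum of indices of zeros.
chi = (-2) + (4) + (0) = 2

2


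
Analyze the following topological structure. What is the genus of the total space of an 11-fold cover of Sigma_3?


For an n-sheeted cover: chi(E) = n * chi(B).
chi(Sigma_3) = 2 - 2*3 = -4.
chi(E) = 11 * (-4) = -44.
genus(E) = (2 - chi(E))/2 = (2 - (-44))/2 = 46/2 = 23

23


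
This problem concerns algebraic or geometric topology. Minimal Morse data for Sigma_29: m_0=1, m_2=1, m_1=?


A perfect Morse function has m_k = b_k.
For Sigma_29: b_0=1, b_1=2g=58, b_2=1.
Saddles m_1 = 2g = 58

58


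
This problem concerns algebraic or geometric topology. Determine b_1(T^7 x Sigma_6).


pi_1(A x B) = pi_1(A) x pi_1(B); rank of abelianization = b_1.
b_1(T^7) = 7, b_1(Sigma_6) = 2*6 = 12.
b_1(product) = 7 + 12 = 19

19


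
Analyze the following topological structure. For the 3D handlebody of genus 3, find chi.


A genus-g handlebody deformation retracts to a wedge of g circles.
chi(vee_g S^1) = 1 - g.
chi(H_3) = 1 - 3 = -2

-2


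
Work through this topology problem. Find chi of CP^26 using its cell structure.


CP^26 has one cell in each even dimension 0, 2, ..., 2*26 (26+1 cells total).
All cells are even-dimensional, so chi = number of cells.
chi = 26 + 1 = 27

27


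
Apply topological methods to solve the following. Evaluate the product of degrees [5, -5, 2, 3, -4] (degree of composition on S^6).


Degree is multiplicative: deg(composition) = product of degrees.
= (5) * (-5) * (2) * (3) * (-4) = 600

600


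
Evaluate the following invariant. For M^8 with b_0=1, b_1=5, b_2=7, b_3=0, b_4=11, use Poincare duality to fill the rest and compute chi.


By Poincare duality b_k = b_{8-k}, so full Betti numbers: b_0=1, b_1=5, b_2=7, b_3=0, b_4=11, b_5=0, b_6=7, b_7=5, b_8=1.
chi = sum (-1)^k b_k = 17

17


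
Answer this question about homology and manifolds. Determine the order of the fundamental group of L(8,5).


pi_1(L(p,q)) = Z/pZ for any q coprime to p.
|pi_1(L(8,5))| = 8

8


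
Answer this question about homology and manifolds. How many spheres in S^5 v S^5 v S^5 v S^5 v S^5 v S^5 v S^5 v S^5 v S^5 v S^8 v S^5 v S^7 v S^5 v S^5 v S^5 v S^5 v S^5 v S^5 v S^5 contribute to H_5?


For a wedge of spheres, H_k (k>0) is free on one generator per sphere of dimension k.
Spheres of dimension 5: count = 17.
b_5 = 17

17


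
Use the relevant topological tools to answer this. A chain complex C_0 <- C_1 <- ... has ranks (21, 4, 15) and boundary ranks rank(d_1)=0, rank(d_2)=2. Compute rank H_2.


rank H_k = rank(ker d_k) - rank(im d_{k+1}).
rank(ker d_2) = rank(C_2) - rank(d_2) = 15 - 2 = 13.
rank(im d_{2+1}) = 0.
rank H_2 = 13 - 0 = 13

13


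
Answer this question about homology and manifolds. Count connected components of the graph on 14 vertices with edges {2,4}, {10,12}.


Run DFS/union-find over 14 vertices.
V = 14, E = 2.
Number of components = 12

12


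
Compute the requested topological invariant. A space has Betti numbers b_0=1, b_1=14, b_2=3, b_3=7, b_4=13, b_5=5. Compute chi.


chi = sum_k (-1)^k b_k.
= (1) + (-14) + (3) + (-7) + (13) + (-5)
= -9

-9


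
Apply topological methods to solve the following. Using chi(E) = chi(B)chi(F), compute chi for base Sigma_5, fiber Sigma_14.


For a fiber bundle F -> E -> B (with CW structure): chi(E) = chi(B) * chi(F).
chi(Sigma_5) = -8, chi(Sigma_14) = -26.
chi(E) = (-8) * (-26) = 208

208


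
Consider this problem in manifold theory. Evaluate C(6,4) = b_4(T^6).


By the Kunneth formula, b_k(T^n) = C(n,k).
b_4(T^6) = C(6,4).
C(6,4) = 6!/(4!*2!) = 15

15


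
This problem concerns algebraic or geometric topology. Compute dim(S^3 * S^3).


Join of spheres: S^m * S^n = S^{m+n+1}.
dim = 3 + 3 + 1 = 7

7


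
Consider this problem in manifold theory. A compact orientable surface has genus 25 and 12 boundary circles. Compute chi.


For a compact orientable surface with genus g and b boundary components: chi = 2 - 2g - b.
chi = 2 - 2*25 - 12 = 2 - 50 - 12 = -60

-60


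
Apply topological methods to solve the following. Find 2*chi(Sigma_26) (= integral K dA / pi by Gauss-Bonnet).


Gauss-Bonnet: integral K dA = 2*pi*chi(M).
chi(Sigma_26) = 2 - 2*26 = -50.
(integral K dA)/pi = 2*chi = 2*(-50) = -100

-100


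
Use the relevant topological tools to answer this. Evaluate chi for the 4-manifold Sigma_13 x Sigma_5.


chi(Sigma_13) = 2 - 2*13 = -24
chi(Sigma_5) = 2 - 2*5 = -8
chi(product) = (-24) * (-8) = 192

192


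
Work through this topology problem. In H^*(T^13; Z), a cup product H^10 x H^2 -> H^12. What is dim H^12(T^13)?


Cup product: H^p x H^q -> H^{p+q}; here p+q = 10+2 = 12.
rank H^k(T^n) = C(n,k).
C(13,12) = 13

13


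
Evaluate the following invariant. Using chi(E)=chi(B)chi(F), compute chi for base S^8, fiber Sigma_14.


chi(S^8) = 2 (n even), chi(Sigma_14) = 2 - 2*14 = -26.
chi(E) = 2 * (-26) = -52

-52


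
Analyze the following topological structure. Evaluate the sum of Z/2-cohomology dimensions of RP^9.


H^k(RP^9; Z/2) = Z/2 for each 0 <= k <= 9.
Total dimension = 9 + 1 = 10

10


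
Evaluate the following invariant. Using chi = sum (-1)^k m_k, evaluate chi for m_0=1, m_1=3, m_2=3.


Morse theory: chi(M) = sum_k (-1)^k m_k where m_k = #(index-k critical points).
= (1) + (-3) + (3) = 1

1


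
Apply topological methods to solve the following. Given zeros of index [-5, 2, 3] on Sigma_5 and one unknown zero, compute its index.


Poincare-Hopf: sum of indices = chi(M).
chi(Sigma_5) = 2 - 2*5 = -8.
Sum of known indices = 0.
x = chi - (sum known) = -8 - (0) = -8

-8


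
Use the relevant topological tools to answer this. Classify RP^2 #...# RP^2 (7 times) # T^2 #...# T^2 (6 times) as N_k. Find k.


Since a >= 1, the sum is non-orientable; each T^2 can be replaced by RP^2 # RP^2 (since T^2#RP^2 = 3RP^2).
Total crosscaps k = 7 + 2*6 = 19.
Check via chi: chi = 7*1 + 6*0 - (7+6-1)*2 = -17 = 2 - k = -17. Consistent.

19


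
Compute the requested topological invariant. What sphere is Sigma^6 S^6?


Each suspension raises dimension by 1: Sigma S^n = S^{n+1}.
Sigma^6 S^6 = S^{6+6} = S^12

12


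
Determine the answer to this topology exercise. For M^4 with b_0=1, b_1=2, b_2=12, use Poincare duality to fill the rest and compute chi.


By Poincare duality b_k = b_{4-k}, so full Betti numbers: b_0=1, b_1=2, b_2=12, b_3=2, b_4=1.
chi = sum (-1)^k b_k = 10

10


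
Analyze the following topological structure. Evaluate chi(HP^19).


HP^19 has one cell in each dimension 0, 4, ..., 4*19 (19+1 cells, all even-dim).
chi = 19 + 1 = 20

20


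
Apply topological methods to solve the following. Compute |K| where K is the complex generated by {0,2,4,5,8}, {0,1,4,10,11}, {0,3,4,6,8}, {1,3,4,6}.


Each maximal simplex on m vertices has 2^m - 1 nonempty faces.
Take the union (dedupe shared faces).
Total distinct faces = 89

89


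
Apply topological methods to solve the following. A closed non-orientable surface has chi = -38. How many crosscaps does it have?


chi = 2 - k for closed non-orientable surfaces with k crosscaps.
-38 = 2 - k
k = 2 - (-38) = 40

40


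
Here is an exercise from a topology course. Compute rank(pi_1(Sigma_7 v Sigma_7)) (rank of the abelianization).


For a wedge: H_1(A v B) = H_1(A) + H_1(B).
b_1(Sigma_7) = 14, b_1(Sigma_7) = 14.
b_1 = 14 + 14 = 28

28


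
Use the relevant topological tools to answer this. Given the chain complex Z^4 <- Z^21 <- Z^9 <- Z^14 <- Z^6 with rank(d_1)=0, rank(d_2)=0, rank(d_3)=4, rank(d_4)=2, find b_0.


rank H_k = rank(ker d_k) - rank(im d_{k+1}).
rank(ker d_0) = rank(C_0) - rank(d_0) = 4 - 0 = 4.
rank(im d_{0+1}) = 0.
rank H_0 = 4 - 0 = 4

4


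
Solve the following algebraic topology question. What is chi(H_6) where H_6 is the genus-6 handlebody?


A genus-g handlebody deformation retracts to a wedge of g circles.
chi(vee_g S^1) = 1 - g.
chi(H_6) = 1 - 6 = -5

-5


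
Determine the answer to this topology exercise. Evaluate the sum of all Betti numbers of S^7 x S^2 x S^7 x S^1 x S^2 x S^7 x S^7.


Total Betti number is multiplicative under products.
Each S^d (d>=1) has total Betti number 2.
There are 7 sphere factors.
Total = 2^7 = 128

128


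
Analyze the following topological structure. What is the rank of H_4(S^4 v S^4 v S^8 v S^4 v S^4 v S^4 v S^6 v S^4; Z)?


For a wedge of spheres, H_k (k>0) is free on one generator per sphere of dimension k.
Spheres of dimension 4: count = 6.
b_4 = 6

6


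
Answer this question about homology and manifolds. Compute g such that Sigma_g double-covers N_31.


chi(N_31) = 2 - 31 = -29.
Double cover: chi(Sigma_g) = 2 * chi(N_31) = 2*(-29) = -58.
2 - 2g = -58, so g = (2 - (-58))/2 = 60/2 = 30

30


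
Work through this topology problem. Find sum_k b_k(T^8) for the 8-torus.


b_k(T^8) = C(8,k), so the sum over k is sum_k C(8,k) = 2^8.
Total = 2^8 = 256

256


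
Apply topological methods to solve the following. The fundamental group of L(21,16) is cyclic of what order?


pi_1(L(p,q)) = Z/pZ for any q coprime to p.
|pi_1(L(21,16))| = 21

21


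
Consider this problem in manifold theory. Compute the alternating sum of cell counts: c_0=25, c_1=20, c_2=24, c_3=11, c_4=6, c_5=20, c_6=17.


chi = sum_k (-1)^k c_k.
= (-1)^0*25 + (-1)^1*20 + (-1)^2*24 + (-1)^3*11 + (-1)^4*6 + (-1)^5*20 + (-1)^6*17
= (25) + (-20) + (24) + (-11) + (6) + (-20) + (17)
= 21

21


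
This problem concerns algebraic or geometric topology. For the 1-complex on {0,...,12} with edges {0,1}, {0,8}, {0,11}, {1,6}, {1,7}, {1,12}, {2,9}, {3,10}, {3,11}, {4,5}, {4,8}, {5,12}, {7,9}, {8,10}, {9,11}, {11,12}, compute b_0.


Run DFS/union-find over 13 vertices.
V = 13, E = 16.
Number of components = 1

1
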